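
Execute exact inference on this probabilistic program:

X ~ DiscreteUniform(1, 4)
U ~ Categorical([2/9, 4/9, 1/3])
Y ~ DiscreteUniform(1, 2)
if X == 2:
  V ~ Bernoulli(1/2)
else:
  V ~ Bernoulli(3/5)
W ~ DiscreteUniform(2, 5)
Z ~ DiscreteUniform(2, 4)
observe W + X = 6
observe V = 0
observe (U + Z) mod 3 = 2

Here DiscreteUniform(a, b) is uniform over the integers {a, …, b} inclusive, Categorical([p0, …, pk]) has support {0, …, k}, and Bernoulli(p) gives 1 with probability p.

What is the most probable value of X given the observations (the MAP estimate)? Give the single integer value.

Enumerate traces; 24 have nonzero weight after conditioning:
  (X=1, U=0, Y=1, V=0, W=5, Z=2) weight 1/1080
  (X=1, U=0, Y=2, V=0, W=5, Z=2) weight 1/1080
  (X=1, U=1, Y=1, V=0, W=5, Z=4) weight 1/540
  (X=1, U=1, Y=2, V=0, W=5, Z=4) weight 1/540
  (X=1, U=2, Y=1, V=0, W=5, Z=3) weight 1/720
  (X=1, U=2, Y=2, V=0, W=5, Z=3) weight 1/720
  (X=2, U=0, Y=1, V=0, W=4, Z=2) weight 1/864
  (X=2, U=0, Y=2, V=0, W=4, Z=2) weight 1/864
  (X=3, U=0, Y=1, V=0, W=3, Z=2) weight 1/1080
  (X=4, U=0, Y=1, V=0, W=2, Z=2) weight 1/1080
  … 14 more
Group by X:
  weight(X=1) = 1/120
  weight(X=2) = 1/96
  weight(X=3) = 1/120
  weight(X=4) = 1/120
Total weight = 1/120 + 1/96 + 1/120 + 1/120 = 17/480
P(X=1 | obs) = 1/120 / 17/480 = 4/17
P(X=2 | obs) = 1/96 / 17/480 = 5/17
P(X=3 | obs) = 1/120 / 17/480 = 4/17
P(X=4 | obs) = 1/120 / 17/480 = 4/17
argmax = 2

argmax_v P(X = v | obs) = 2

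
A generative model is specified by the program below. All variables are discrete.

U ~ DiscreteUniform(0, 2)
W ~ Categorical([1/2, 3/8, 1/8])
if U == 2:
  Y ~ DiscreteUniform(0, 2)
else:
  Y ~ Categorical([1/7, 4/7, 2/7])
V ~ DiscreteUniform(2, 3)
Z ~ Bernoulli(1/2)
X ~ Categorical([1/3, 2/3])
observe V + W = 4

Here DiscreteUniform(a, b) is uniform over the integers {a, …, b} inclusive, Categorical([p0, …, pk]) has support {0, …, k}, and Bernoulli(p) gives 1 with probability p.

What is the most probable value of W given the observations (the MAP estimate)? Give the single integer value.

argmax_v P(W = v | obs) = 1

Enumerate traces; 72 have nonzero weight after conditioning:
  (U=0, W=1, Y=0, V=3, Z=0, X=0) weight 1/672
  (U=0, W=1, Y=0, V=3, Z=0, X=1) weight 1/336
  (U=0, W=1, Y=0, V=3, Z=1, X=0) weight 1/672
  (U=0, W=1, Y=0, V=3, Z=1, X=1) weight 1/336
  (U=0, W=1, Y=1, V=3, Z=0, X=0) weight 1/168
  (U=0, W=1, Y=1, V=3, Z=0, X=1) weight 1/84
  (U=0, W=1, Y=1, V=3, Z=1, X=0) weight 1/168
  (U=0, W=1, Y=1, V=3, Z=1, X=1) weight 1/84
  (U=0, W=2, Y=0, V=2, Z=0, X=0) weight 1/2016
  … 63 more
Group by W:
  weight(W=1) = 3/16
  weight(W=2) = 1/16
Total weight = 3/16 + 1/16 = 1/4
P(W=1 | obs) = 3/16 / 1/4 = 3/4
P(W=2 | obs) = 1/16 / 1/4 = 1/4
argmax = 1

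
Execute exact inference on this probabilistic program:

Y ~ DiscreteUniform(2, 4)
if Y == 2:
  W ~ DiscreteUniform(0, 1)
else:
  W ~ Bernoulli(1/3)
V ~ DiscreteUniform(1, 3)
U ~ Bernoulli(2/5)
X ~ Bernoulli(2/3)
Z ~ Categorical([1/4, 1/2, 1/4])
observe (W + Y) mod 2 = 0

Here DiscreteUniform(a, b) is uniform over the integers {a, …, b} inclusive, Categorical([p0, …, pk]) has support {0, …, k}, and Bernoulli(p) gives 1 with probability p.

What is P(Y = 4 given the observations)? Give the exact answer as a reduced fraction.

P(Y = 4 | obs) = 4/9

Enumerate traces; 108 have nonzero weight after conditioning:
  (Y=2, W=0, V=1, U=0, X=0, Z=0) weight 1/360
  (Y=2, W=0, V=1, U=0, X=0, Z=1) weight 1/180
  (Y=2, W=0, V=1, U=0, X=0, Z=2) weight 1/360
  (Y=2, W=0, V=1, U=0, X=1, Z=0) weight 1/180
  (Y=2, W=0, V=1, U=0, X=1, Z=1) weight 1/90
  (Y=2, W=0, V=1, U=0, X=1, Z=2) weight 1/180
  (Y=2, W=0, V=1, U=1, X=0, Z=0) weight 1/540
  (Y=2, W=0, V=1, U=1, X=0, Z=1) weight 1/270
  (Y=3, W=1, V=1, U=0, X=0, Z=0) weight 1/540
  (Y=4, W=0, V=1, U=0, X=0, Z=0) weight 1/270
  … 98 more
Group by Y:
  weight(Y=2) = 1/6
  weight(Y=3) = 1/9
  weight(Y=4) = 2/9
Total weight = 1/6 + 1/9 + 2/9 = 1/2
P(Y=2 | obs) = 1/6 / 1/2 = 1/3
P(Y=3 | obs) = 1/9 / 1/2 = 2/9
P(Y=4 | obs) = 2/9 / 1/2 = 4/9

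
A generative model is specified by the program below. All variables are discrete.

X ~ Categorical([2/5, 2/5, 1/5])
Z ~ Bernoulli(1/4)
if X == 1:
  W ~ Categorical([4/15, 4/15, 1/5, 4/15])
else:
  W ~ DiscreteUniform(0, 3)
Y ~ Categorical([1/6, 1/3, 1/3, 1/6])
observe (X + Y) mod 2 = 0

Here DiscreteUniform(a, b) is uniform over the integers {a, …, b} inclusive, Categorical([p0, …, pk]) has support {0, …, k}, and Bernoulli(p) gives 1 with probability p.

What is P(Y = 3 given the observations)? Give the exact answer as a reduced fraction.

Enumerate traces; 48 have nonzero weight after conditioning:
  (X=0, Z=0, W=0, Y=0) weight 1/80
  (X=0, Z=0, W=0, Y=2) weight 1/40
  (X=0, Z=0, W=1, Y=0) weight 1/80
  (X=0, Z=0, W=1, Y=2) weight 1/40
  (X=0, Z=0, W=2, Y=0) weight 1/80
  (X=0, Z=0, W=2, Y=2) weight 1/40
  (X=0, Z=0, W=3, Y=0) weight 1/80
  (X=0, Z=0, W=3, Y=2) weight 1/40
  (X=1, Z=0, W=0, Y=1) weight 2/75
  (X=1, Z=0, W=0, Y=3) weight 1/75
  … 38 more
Group by Y:
  weight(Y=0) = 1/10
  weight(Y=1) = 2/15
  weight(Y=2) = 1/5
  weight(Y=3) = 1/15
Total weight = 1/10 + 2/15 + 1/5 + 1/15 = 1/2
P(Y=0 | obs) = 1/10 / 1/2 = 1/5
P(Y=1 | obs) = 2/15 / 1/2 = 4/15
P(Y=2 | obs) = 1/5 / 1/2 = 2/5
P(Y=3 | obs) = 1/15 / 1/2 = 2/15

P(Y = 3 | obs) = 2/15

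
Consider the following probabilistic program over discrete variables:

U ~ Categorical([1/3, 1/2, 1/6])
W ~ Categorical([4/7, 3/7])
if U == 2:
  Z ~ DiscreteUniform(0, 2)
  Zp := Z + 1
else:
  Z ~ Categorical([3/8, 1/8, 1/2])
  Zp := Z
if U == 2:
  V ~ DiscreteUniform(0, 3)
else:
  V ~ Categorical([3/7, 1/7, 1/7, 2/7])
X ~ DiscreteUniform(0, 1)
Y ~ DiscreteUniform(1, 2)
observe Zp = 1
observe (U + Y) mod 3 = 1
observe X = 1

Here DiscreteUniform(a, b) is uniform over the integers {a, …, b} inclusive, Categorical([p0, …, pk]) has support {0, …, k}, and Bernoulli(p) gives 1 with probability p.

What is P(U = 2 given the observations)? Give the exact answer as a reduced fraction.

P(U = 2 | obs) = 4/7

Enumerate traces; 16 have nonzero weight after conditioning:
  (U=0, W=0, Z=1, V=0, X=1, Y=1) weight 1/392
  (U=0, W=0, Z=1, V=1, X=1, Y=1) weight 1/1176
  (U=0, W=0, Z=1, V=2, X=1, Y=1) weight 1/1176
  (U=0, W=0, Z=1, V=3, X=1, Y=1) weight 1/588
  (U=0, W=1, Z=1, V=0, X=1, Y=1) weight 3/1568
  (U=0, W=1, Z=1, V=1, X=1, Y=1) weight 1/1568
  (U=0, W=1, Z=1, V=2, X=1, Y=1) weight 1/1568
  (U=0, W=1, Z=1, V=3, X=1, Y=1) weight 1/784
  (U=2, W=0, Z=0, V=0, X=1, Y=2) weight 1/504
  … 7 more
Group by U:
  weight(U=0) = 1/96
  weight(U=2) = 1/72
Total weight = 1/96 + 1/72 = 7/288
P(U=0 | obs) = 1/96 / 7/288 = 3/7
P(U=2 | obs) = 1/72 / 7/288 = 4/7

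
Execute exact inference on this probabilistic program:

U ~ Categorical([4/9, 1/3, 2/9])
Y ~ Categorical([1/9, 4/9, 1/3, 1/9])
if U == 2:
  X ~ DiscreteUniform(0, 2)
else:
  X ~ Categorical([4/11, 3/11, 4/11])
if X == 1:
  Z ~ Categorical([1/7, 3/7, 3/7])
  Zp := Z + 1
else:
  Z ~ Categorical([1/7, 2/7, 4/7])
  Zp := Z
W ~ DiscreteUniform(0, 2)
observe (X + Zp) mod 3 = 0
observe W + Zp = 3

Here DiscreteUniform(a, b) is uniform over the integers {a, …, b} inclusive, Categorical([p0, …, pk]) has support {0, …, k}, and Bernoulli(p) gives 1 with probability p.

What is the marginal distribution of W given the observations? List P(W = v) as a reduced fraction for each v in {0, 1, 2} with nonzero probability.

Enumerate traces; 24 have nonzero weight after conditioning:
  (U=0, Y=0, X=1, Z=1, W=1) weight 4/2079
  (U=0, Y=0, X=2, Z=1, W=2) weight 32/18711
  (U=0, Y=1, X=1, Z=1, W=1) weight 16/2079
  (U=0, Y=1, X=2, Z=1, W=2) weight 128/18711
  (U=0, Y=2, X=1, Z=1, W=1) weight 4/693
  (U=0, Y=2, X=2, Z=1, W=2) weight 32/6237
  (U=0, Y=3, X=1, Z=1, W=1) weight 4/2079
  (U=0, Y=3, X=2, Z=1, W=2) weight 32/18711
  … 16 more
Group by W:
  weight(W=1) = 85/2079
  weight(W=2) = 212/6237
Total weight = 85/2079 + 212/6237 = 467/6237
P(W=1 | obs) = 85/2079 / 467/6237 = 255/467
P(W=2 | obs) = 212/6237 / 467/6237 = 212/467

P(W=1) = 255/467, P(W=2) = 212/467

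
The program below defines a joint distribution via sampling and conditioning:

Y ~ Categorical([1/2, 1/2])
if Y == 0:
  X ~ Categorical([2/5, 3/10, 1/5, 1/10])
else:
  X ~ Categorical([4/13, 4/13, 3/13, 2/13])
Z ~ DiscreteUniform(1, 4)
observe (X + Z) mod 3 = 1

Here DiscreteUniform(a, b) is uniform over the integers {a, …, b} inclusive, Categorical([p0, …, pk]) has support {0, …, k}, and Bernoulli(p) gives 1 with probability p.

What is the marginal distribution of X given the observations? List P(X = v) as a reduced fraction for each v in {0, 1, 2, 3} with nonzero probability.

P(X=0) = 184/385, P(X=1) = 79/385, P(X=2) = 8/55, P(X=3) = 6/35

Enumerate traces; 12 have nonzero weight after conditioning:
  (Y=0, X=0, Z=1) weight 1/20
  (Y=0, X=0, Z=4) weight 1/20
  (Y=0, X=1, Z=3) weight 3/80
  (Y=0, X=2, Z=2) weight 1/40
  (Y=0, X=3, Z=1) weight 1/80
  (Y=0, X=3, Z=4) weight 1/80
  (Y=1, X=0, Z=1) weight 1/26
  (Y=1, X=0, Z=4) weight 1/26
  … 4 more
Group by X:
  weight(X=0) = 23/130
  weight(X=1) = 79/1040
  weight(X=2) = 7/130
  weight(X=3) = 33/520
Total weight = 23/130 + 79/1040 + 7/130 + 33/520 = 77/208
P(X=0 | obs) = 23/130 / 77/208 = 184/385
P(X=1 | obs) = 79/1040 / 77/208 = 79/385
P(X=2 | obs) = 7/130 / 77/208 = 8/55
P(X=3 | obs) = 33/520 / 77/208 = 6/35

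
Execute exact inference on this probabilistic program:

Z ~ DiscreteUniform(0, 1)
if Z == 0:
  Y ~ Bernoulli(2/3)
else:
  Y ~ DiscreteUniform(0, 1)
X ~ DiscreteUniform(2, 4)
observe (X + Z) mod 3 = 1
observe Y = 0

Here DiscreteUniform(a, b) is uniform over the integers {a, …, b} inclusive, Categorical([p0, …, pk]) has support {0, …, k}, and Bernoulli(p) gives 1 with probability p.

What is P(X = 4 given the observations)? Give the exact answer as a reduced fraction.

Enumerate traces; 2 have nonzero weight after conditioning:
  (Z=0, Y=0, X=4) weight 1/18
  (Z=1, Y=0, X=3) weight 1/12
Group by X:
  weight(X=3) = 1/12
  weight(X=4) = 1/18
Total weight = 1/12 + 1/18 = 5/36
P(X=3 | obs) = 1/12 / 5/36 = 3/5
P(X=4 | obs) = 1/18 / 5/36 = 2/5

P(X = 4 | obs) = 2/5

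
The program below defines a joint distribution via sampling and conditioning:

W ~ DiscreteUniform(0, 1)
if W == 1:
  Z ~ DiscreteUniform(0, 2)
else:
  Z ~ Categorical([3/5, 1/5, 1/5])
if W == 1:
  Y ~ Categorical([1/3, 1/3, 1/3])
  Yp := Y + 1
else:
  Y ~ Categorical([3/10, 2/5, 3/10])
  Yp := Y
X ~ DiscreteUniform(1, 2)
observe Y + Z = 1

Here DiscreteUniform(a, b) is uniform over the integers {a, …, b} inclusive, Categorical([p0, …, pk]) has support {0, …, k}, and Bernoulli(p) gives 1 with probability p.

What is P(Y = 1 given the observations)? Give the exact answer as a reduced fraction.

P(Y = 1 | obs) = 158/235

Enumerate traces; 8 have nonzero weight after conditioning:
  (W=0, Z=0, Y=1, X=1) weight 3/50
  (W=0, Z=0, Y=1, X=2) weight 3/50
  (W=0, Z=1, Y=0, X=1) weight 3/200
  (W=0, Z=1, Y=0, X=2) weight 3/200
  (W=1, Z=0, Y=1, X=1) weight 1/36
  (W=1, Z=0, Y=1, X=2) weight 1/36
  (W=1, Z=1, Y=0, X=1) weight 1/36
  (W=1, Z=1, Y=0, X=2) weight 1/36
Group by Y:
  weight(Y=0) = 77/900
  weight(Y=1) = 79/450
Total weight = 77/900 + 79/450 = 47/180
P(Y=0 | obs) = 77/900 / 47/180 = 77/235
P(Y=1 | obs) = 79/450 / 47/180 = 158/235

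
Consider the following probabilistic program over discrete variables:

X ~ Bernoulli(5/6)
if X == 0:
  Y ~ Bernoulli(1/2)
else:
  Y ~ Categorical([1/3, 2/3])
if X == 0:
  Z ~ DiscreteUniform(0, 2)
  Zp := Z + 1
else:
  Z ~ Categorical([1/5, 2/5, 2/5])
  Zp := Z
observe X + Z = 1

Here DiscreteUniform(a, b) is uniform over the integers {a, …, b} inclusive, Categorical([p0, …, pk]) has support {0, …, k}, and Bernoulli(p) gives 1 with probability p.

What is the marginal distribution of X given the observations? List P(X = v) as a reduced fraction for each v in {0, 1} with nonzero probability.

P(X=0) = 1/4, P(X=1) = 3/4

Enumerate traces; 4 have nonzero weight after conditioning:
  (X=0, Y=0, Z=1) weight 1/36
  (X=0, Y=1, Z=1) weight 1/36
  (X=1, Y=0, Z=0) weight 1/18
  (X=1, Y=1, Z=0) weight 1/9
Group by X:
  weight(X=0) = 1/18
  weight(X=1) = 1/6
Total weight = 1/18 + 1/6 = 2/9
P(X=0 | obs) = 1/18 / 2/9 = 1/4
P(X=1 | obs) = 1/6 / 2/9 = 3/4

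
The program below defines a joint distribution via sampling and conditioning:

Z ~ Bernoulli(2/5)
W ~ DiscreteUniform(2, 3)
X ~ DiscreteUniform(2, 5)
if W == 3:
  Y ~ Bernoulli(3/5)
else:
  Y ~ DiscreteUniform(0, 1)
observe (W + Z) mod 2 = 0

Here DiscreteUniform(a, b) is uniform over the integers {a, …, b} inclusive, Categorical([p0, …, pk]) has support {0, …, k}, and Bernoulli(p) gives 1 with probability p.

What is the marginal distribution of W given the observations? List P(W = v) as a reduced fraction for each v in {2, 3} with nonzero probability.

Enumerate traces; 16 have nonzero weight after conditioning:
  (Z=0, W=2, X=2, Y=0) weight 3/80
  (Z=0, W=2, X=2, Y=1) weight 3/80
  (Z=0, W=2, X=3, Y=0) weight 3/80
  (Z=0, W=2, X=3, Y=1) weight 3/80
  (Z=0, W=2, X=4, Y=0) weight 3/80
  (Z=0, W=2, X=4, Y=1) weight 3/80
  (Z=0, W=2, X=5, Y=0) weight 3/80
  (Z=0, W=2, X=5, Y=1) weight 3/80
  (Z=1, W=3, X=2, Y=0) weight 1/50
  … 7 more
Group by W:
  weight(W=2) = 3/10
  weight(W=3) = 1/5
Total weight = 3/10 + 1/5 = 1/2
P(W=2 | obs) = 3/10 / 1/2 = 3/5
P(W=3 | obs) = 1/5 / 1/2 = 2/5

P(W=2) = 3/5, P(W=3) = 2/5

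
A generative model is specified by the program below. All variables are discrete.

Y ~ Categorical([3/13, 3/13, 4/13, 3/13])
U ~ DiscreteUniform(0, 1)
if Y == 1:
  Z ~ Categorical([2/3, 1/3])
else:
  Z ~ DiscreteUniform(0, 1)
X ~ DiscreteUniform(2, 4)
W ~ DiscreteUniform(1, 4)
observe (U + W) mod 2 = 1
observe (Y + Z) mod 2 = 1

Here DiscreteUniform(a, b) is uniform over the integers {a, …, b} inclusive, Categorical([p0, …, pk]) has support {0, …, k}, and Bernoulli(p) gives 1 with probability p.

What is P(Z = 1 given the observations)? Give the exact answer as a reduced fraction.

Enumerate traces; 48 have nonzero weight after conditioning:
  (Y=0, U=0, Z=1, X=2, W=1) weight 1/208
  (Y=0, U=0, Z=1, X=2, W=3) weight 1/208
  (Y=0, U=0, Z=1, X=3, W=1) weight 1/208
  (Y=0, U=0, Z=1, X=3, W=3) weight 1/208
  (Y=0, U=0, Z=1, X=4, W=1) weight 1/208
  (Y=0, U=0, Z=1, X=4, W=3) weight 1/208
  (Y=0, U=1, Z=1, X=2, W=2) weight 1/208
  (Y=0, U=1, Z=1, X=2, W=4) weight 1/208
  (Y=1, U=0, Z=0, X=2, W=1) weight 1/156
  … 39 more
Group by Z:
  weight(Z=0) = 7/52
  weight(Z=1) = 7/52
Total weight = 7/52 + 7/52 = 7/26
P(Z=0 | obs) = 7/52 / 7/26 = 1/2
P(Z=1 | obs) = 7/52 / 7/26 = 1/2

P(Z = 1 | obs) = 1/2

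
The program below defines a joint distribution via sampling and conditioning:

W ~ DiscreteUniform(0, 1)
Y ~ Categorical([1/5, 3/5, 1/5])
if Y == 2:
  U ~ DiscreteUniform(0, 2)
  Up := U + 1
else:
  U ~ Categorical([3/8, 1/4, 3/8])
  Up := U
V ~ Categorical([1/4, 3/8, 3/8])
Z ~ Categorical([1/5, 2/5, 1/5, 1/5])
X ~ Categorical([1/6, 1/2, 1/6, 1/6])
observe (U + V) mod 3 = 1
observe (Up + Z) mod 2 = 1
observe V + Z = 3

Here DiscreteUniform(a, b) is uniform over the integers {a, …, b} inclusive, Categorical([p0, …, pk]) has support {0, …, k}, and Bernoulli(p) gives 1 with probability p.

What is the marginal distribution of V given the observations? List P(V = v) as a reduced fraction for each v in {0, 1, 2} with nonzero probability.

P(V=0) = 1/16, P(V=1) = 3/32, P(V=2) = 27/32

Enumerate traces; 32 have nonzero weight after conditioning:
  (W=0, Y=0, U=2, V=2, Z=1, X=0) weight 3/3200
  (W=0, Y=0, U=2, V=2, Z=1, X=1) weight 9/3200
  (W=0, Y=0, U=2, V=2, Z=1, X=2) weight 3/3200
  (W=0, Y=0, U=2, V=2, Z=1, X=3) weight 3/3200
  (W=0, Y=1, U=2, V=2, Z=1, X=0) weight 9/3200
  (W=0, Y=1, U=2, V=2, Z=1, X=1) weight 27/3200
  (W=0, Y=1, U=2, V=2, Z=1, X=2) weight 9/3200
  (W=0, Y=1, U=2, V=2, Z=1, X=3) weight 9/3200
  (W=0, Y=2, U=0, V=1, Z=2, X=0) weight 1/2400
  (W=0, Y=2, U=1, V=0, Z=3, X=0) weight 1/3600
  … 22 more
Group by V:
  weight(V=0) = 1/300
  weight(V=1) = 1/200
  weight(V=2) = 9/200
Total weight = 1/300 + 1/200 + 9/200 = 4/75
P(V=0 | obs) = 1/300 / 4/75 = 1/16
P(V=1 | obs) = 1/200 / 4/75 = 3/32
P(V=2 | obs) = 9/200 / 4/75 = 27/32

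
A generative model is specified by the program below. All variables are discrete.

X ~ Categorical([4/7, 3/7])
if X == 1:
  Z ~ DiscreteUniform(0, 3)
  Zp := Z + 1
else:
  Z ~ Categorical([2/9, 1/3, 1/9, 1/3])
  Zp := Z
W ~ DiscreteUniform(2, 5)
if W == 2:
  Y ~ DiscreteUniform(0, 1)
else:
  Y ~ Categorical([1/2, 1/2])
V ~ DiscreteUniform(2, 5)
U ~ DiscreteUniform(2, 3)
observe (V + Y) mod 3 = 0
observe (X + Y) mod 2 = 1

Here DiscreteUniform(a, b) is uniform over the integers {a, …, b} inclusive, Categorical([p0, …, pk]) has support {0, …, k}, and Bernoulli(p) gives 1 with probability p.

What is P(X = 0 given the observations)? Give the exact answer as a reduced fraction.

P(X = 0 | obs) = 8/11

Enumerate traces; 96 have nonzero weight after conditioning:
  (X=0, Z=0, W=2, Y=1, V=2, U=2) weight 1/504
  (X=0, Z=0, W=2, Y=1, V=2, U=3) weight 1/504
  (X=0, Z=0, W=2, Y=1, V=5, U=2) weight 1/504
  (X=0, Z=0, W=2, Y=1, V=5, U=3) weight 1/504
  (X=0, Z=0, W=3, Y=1, V=2, U=2) weight 1/504
  (X=0, Z=0, W=3, Y=1, V=2, U=3) weight 1/504
  (X=0, Z=0, W=3, Y=1, V=5, U=2) weight 1/504
  (X=0, Z=0, W=3, Y=1, V=5, U=3) weight 1/504
  (X=1, Z=0, W=2, Y=0, V=3, U=2) weight 3/1792
  … 87 more
Group by X:
  weight(X=0) = 1/7
  weight(X=1) = 3/56
Total weight = 1/7 + 3/56 = 11/56
P(X=0 | obs) = 1/7 / 11/56 = 8/11
P(X=1 | obs) = 3/56 / 11/56 = 3/11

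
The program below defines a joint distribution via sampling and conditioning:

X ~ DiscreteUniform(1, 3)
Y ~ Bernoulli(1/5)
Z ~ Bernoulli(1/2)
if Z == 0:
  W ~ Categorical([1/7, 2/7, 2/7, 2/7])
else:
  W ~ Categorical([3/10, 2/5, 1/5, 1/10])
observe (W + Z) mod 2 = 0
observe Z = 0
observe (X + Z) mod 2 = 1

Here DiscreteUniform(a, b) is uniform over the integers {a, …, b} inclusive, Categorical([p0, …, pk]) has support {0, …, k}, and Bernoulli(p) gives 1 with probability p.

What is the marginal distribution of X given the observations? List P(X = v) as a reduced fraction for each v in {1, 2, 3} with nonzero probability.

Enumerate traces; 8 have nonzero weight after conditioning:
  (X=1, Y=0, Z=0, W=0) weight 2/105
  (X=1, Y=0, Z=0, W=2) weight 4/105
  (X=1, Y=1, Z=0, W=0) weight 1/210
  (X=1, Y=1, Z=0, W=2) weight 1/105
  (X=3, Y=0, Z=0, W=0) weight 2/105
  (X=3, Y=0, Z=0, W=2) weight 4/105
  (X=3, Y=1, Z=0, W=0) weight 1/210
  (X=3, Y=1, Z=0, W=2) weight 1/105
Group by X:
  weight(X=1) = 1/14
  weight(X=3) = 1/14
Total weight = 1/14 + 1/14 = 1/7
P(X=1 | obs) = 1/14 / 1/7 = 1/2
P(X=3 | obs) = 1/14 / 1/7 = 1/2

P(X=1) = 1/2, P(X=3) = 1/2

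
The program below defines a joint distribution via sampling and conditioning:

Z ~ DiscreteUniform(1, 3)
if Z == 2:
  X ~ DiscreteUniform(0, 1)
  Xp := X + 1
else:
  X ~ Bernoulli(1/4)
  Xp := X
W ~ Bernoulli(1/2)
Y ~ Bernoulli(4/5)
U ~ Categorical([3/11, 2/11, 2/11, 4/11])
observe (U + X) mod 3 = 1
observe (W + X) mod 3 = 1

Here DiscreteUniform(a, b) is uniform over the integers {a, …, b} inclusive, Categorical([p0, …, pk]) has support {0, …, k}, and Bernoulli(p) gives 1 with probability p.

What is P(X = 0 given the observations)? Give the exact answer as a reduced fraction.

Enumerate traces; 18 have nonzero weight after conditioning:
  (Z=1, X=0, W=1, Y=0, U=1) weight 1/220
  (Z=1, X=0, W=1, Y=1, U=1) weight 1/55
  (Z=1, X=1, W=0, Y=0, U=0) weight 1/440
  (Z=1, X=1, W=0, Y=0, U=3) weight 1/330
  (Z=1, X=1, W=0, Y=1, U=0) weight 1/110
  (Z=1, X=1, W=0, Y=1, U=3) weight 2/165
  (Z=2, X=0, W=1, Y=0, U=1) weight 1/330
  (Z=2, X=0, W=1, Y=1, U=1) weight 2/165
  … 10 more
Group by X:
  weight(X=0) = 2/33
  weight(X=1) = 7/66
Total weight = 2/33 + 7/66 = 1/6
P(X=0 | obs) = 2/33 / 1/6 = 4/11
P(X=1 | obs) = 7/66 / 1/6 = 7/11

P(X = 0 | obs) = 4/11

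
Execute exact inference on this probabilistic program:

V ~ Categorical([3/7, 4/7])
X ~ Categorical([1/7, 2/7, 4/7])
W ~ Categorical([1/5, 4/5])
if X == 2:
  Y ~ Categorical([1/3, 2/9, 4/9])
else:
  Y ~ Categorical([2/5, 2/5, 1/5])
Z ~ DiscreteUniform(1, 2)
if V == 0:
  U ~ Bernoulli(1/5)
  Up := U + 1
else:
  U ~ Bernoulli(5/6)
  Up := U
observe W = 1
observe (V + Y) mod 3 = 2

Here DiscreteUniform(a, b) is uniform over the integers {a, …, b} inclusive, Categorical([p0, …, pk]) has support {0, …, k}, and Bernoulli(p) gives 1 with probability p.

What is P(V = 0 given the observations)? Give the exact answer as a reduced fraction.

P(V = 0 | obs) = 321/697

Enumerate traces; 24 have nonzero weight after conditioning:
  (V=0, X=0, W=1, Y=2, Z=1, U=0) weight 24/6125
  (V=0, X=0, W=1, Y=2, Z=1, U=1) weight 6/6125
  (V=0, X=0, W=1, Y=2, Z=2, U=0) weight 24/6125
  (V=0, X=0, W=1, Y=2, Z=2, U=1) weight 6/6125
  (V=0, X=1, W=1, Y=2, Z=1, U=0) weight 48/6125
  (V=0, X=1, W=1, Y=2, Z=1, U=1) weight 12/6125
  (V=0, X=1, W=1, Y=2, Z=2, U=0) weight 48/6125
  (V=0, X=1, W=1, Y=2, Z=2, U=1) weight 12/6125
  (V=1, X=0, W=1, Y=1, Z=1, U=0) weight 8/3675
  … 15 more
Group by V:
  weight(V=0) = 428/3675
  weight(V=1) = 1504/11025
Total weight = 428/3675 + 1504/11025 = 2788/11025
P(V=0 | obs) = 428/3675 / 2788/11025 = 321/697
P(V=1 | obs) = 1504/11025 / 2788/11025 = 376/697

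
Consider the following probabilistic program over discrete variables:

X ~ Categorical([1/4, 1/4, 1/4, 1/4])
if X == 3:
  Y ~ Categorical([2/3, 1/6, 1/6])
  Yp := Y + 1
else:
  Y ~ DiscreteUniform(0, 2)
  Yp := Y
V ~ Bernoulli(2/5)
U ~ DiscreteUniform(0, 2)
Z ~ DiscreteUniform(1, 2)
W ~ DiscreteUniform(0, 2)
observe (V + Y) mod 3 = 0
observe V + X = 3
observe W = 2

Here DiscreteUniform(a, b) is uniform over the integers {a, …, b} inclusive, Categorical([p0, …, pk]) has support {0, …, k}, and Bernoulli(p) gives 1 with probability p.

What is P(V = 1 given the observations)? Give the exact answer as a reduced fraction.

Enumerate traces; 12 have nonzero weight after conditioning:
  (X=2, Y=2, V=1, U=0, Z=1, W=2) weight 1/540
  (X=2, Y=2, V=1, U=0, Z=2, W=2) weight 1/540
  (X=2, Y=2, V=1, U=1, Z=1, W=2) weight 1/540
  (X=2, Y=2, V=1, U=1, Z=2, W=2) weight 1/540
  (X=2, Y=2, V=1, U=2, Z=1, W=2) weight 1/540
  (X=2, Y=2, V=1, U=2, Z=2, W=2) weight 1/540
  (X=3, Y=0, V=0, U=0, Z=1, W=2) weight 1/180
  (X=3, Y=0, V=0, U=0, Z=2, W=2) weight 1/180
  … 4 more
Group by V:
  weight(V=0) = 1/30
  weight(V=1) = 1/90
Total weight = 1/30 + 1/90 = 2/45
P(V=0 | obs) = 1/30 / 2/45 = 3/4
P(V=1 | obs) = 1/90 / 2/45 = 1/4

P(V = 1 | obs) = 1/4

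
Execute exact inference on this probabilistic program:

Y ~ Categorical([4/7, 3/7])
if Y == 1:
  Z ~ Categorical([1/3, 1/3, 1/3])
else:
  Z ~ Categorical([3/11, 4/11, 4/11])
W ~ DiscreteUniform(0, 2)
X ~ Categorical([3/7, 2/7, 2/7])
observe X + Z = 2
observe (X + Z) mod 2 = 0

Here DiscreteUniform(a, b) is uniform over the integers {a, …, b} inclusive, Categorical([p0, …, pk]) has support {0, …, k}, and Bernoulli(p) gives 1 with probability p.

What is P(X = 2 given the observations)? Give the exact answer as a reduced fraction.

P(X = 2 | obs) = 46/181

Enumerate traces; 18 have nonzero weight after conditioning:
  (Y=0, Z=0, W=0, X=2) weight 8/539
  (Y=0, Z=0, W=1, X=2) weight 8/539
  (Y=0, Z=0, W=2, X=2) weight 8/539
  (Y=0, Z=1, W=0, X=1) weight 32/1617
  (Y=0, Z=1, W=1, X=1) weight 32/1617
  (Y=0, Z=1, W=2, X=1) weight 32/1617
  (Y=0, Z=2, W=0, X=0) weight 16/539
  (Y=0, Z=2, W=1, X=0) weight 16/539
  … 10 more
Group by X:
  weight(X=0) = 81/539
  weight(X=1) = 54/539
  weight(X=2) = 46/539
Total weight = 81/539 + 54/539 + 46/539 = 181/539
P(X=0 | obs) = 81/539 / 181/539 = 81/181
P(X=1 | obs) = 54/539 / 181/539 = 54/181
P(X=2 | obs) = 46/539 / 181/539 = 46/181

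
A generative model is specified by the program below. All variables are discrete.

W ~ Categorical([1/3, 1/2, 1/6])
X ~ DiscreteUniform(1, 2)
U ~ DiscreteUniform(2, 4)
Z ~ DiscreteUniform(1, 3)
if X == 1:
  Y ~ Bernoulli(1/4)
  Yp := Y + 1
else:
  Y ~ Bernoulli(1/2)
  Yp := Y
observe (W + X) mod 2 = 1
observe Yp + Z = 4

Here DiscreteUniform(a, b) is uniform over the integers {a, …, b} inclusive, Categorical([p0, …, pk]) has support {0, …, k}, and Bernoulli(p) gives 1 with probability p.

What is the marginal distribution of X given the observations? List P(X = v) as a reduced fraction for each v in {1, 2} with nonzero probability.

Enumerate traces; 15 have nonzero weight after conditioning:
  (W=0, X=1, U=2, Z=2, Y=1) weight 1/216
  (W=0, X=1, U=2, Z=3, Y=0) weight 1/72
  (W=0, X=1, U=3, Z=2, Y=1) weight 1/216
  (W=0, X=1, U=3, Z=3, Y=0) weight 1/72
  (W=0, X=1, U=4, Z=2, Y=1) weight 1/216
  (W=0, X=1, U=4, Z=3, Y=0) weight 1/72
  (W=1, X=2, U=2, Z=3, Y=1) weight 1/72
  (W=1, X=2, U=3, Z=3, Y=1) weight 1/72
  … 7 more
Group by X:
  weight(X=1) = 1/12
  weight(X=2) = 1/24
Total weight = 1/12 + 1/24 = 1/8
P(X=1 | obs) = 1/12 / 1/8 = 2/3
P(X=2 | obs) = 1/24 / 1/8 = 1/3

P(X=1) = 2/3, P(X=2) = 1/3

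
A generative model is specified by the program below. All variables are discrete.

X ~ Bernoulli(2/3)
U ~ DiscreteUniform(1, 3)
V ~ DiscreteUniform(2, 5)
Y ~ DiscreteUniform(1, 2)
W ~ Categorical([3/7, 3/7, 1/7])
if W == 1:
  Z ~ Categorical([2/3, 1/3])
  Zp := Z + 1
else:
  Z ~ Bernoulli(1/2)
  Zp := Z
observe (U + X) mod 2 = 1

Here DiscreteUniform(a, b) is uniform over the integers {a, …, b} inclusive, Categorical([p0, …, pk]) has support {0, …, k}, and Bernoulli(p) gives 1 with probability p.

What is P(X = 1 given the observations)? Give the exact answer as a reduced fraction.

P(X = 1 | obs) = 1/2

Enumerate traces; 144 have nonzero weight after conditioning:
  (X=0, U=1, V=2, Y=1, W=0, Z=0) weight 1/336
  (X=0, U=1, V=2, Y=1, W=0, Z=1) weight 1/336
  (X=0, U=1, V=2, Y=1, W=1, Z=0) weight 1/252
  (X=0, U=1, V=2, Y=1, W=1, Z=1) weight 1/504
  (X=0, U=1, V=2, Y=1, W=2, Z=0) weight 1/1008
  (X=0, U=1, V=2, Y=1, W=2, Z=1) weight 1/1008
  (X=0, U=1, V=2, Y=2, W=0, Z=0) weight 1/336
  (X=0, U=1, V=2, Y=2, W=0, Z=1) weight 1/336
  (X=1, U=2, V=2, Y=1, W=0, Z=0) weight 1/168
  … 135 more
Group by X:
  weight(X=0) = 2/9
  weight(X=1) = 2/9
Total weight = 2/9 + 2/9 = 4/9
P(X=0 | obs) = 2/9 / 4/9 = 1/2
P(X=1 | obs) = 2/9 / 4/9 = 1/2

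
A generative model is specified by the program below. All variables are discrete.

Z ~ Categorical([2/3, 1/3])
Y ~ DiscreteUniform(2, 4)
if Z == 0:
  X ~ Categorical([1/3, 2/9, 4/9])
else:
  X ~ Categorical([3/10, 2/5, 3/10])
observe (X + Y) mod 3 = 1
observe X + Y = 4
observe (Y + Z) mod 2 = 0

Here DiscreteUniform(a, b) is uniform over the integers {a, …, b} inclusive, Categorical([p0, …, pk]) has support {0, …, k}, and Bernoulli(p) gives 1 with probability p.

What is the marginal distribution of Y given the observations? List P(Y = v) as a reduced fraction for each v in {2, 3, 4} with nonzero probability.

P(Y=2) = 5/11, P(Y=3) = 9/44, P(Y=4) = 15/44

Enumerate traces; 3 have nonzero weight after conditioning:
  (Z=0, Y=2, X=2) weight 8/81
  (Z=0, Y=4, X=0) weight 2/27
  (Z=1, Y=3, X=1) weight 2/45
Group by Y:
  weight(Y=2) = 8/81
  weight(Y=3) = 2/45
  weight(Y=4) = 2/27
Total weight = 8/81 + 2/45 + 2/27 = 88/405
P(Y=2 | obs) = 8/81 / 88/405 = 5/11
P(Y=3 | obs) = 2/45 / 88/405 = 9/44
P(Y=4 | obs) = 2/27 / 88/405 = 15/44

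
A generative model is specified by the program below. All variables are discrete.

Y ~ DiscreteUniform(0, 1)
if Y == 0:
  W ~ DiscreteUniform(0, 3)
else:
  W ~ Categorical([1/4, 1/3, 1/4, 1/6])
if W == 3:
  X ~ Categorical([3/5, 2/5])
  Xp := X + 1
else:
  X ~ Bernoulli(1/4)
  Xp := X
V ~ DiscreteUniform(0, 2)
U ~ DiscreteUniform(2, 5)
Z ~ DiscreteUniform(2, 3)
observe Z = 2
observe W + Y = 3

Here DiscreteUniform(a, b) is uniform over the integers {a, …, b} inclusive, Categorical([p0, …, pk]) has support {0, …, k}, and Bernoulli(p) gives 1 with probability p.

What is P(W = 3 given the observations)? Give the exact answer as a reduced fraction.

Enumerate traces; 48 have nonzero weight after conditioning:
  (Y=0, W=3, X=0, V=0, U=2, Z=2) weight 1/320
  (Y=0, W=3, X=0, V=0, U=3, Z=2) weight 1/320
  (Y=0, W=3, X=0, V=0, U=4, Z=2) weight 1/320
  (Y=0, W=3, X=0, V=0, U=5, Z=2) weight 1/320
  (Y=0, W=3, X=0, V=1, U=2, Z=2) weight 1/320
  (Y=0, W=3, X=0, V=1, U=3, Z=2) weight 1/320
  (Y=0, W=3, X=0, V=1, U=4, Z=2) weight 1/320
  (Y=0, W=3, X=0, V=1, U=5, Z=2) weight 1/320
  (Y=1, W=2, X=0, V=0, U=2, Z=2) weight 1/256
  … 39 more
Group by W:
  weight(W=2) = 1/16
  weight(W=3) = 1/16
Total weight = 1/16 + 1/16 = 1/8
P(W=2 | obs) = 1/16 / 1/8 = 1/2
P(W=3 | obs) = 1/16 / 1/8 = 1/2

P(W = 3 | obs) = 1/2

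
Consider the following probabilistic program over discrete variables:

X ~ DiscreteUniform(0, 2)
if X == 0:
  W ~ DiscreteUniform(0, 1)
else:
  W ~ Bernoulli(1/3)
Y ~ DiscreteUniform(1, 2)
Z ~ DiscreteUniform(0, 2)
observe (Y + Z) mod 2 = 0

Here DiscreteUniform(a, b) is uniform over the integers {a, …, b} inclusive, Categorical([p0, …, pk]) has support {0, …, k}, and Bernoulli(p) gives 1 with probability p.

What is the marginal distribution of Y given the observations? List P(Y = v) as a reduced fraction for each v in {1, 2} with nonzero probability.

P(Y=1) = 1/3, P(Y=2) = 2/3

Enumerate traces; 18 have nonzero weight after conditioning:
  (X=0, W=0, Y=1, Z=1) weight 1/36
  (X=0, W=0, Y=2, Z=0) weight 1/36
  (X=0, W=0, Y=2, Z=2) weight 1/36
  (X=0, W=1, Y=1, Z=1) weight 1/36
  (X=0, W=1, Y=2, Z=0) weight 1/36
  (X=0, W=1, Y=2, Z=2) weight 1/36
  (X=1, W=0, Y=1, Z=1) weight 1/27
  (X=1, W=0, Y=2, Z=0) weight 1/27
  … 10 more
Group by Y:
  weight(Y=1) = 1/6
  weight(Y=2) = 1/3
Total weight = 1/6 + 1/3 = 1/2
P(Y=1 | obs) = 1/6 / 1/2 = 1/3
P(Y=2 | obs) = 1/3 / 1/2 = 2/3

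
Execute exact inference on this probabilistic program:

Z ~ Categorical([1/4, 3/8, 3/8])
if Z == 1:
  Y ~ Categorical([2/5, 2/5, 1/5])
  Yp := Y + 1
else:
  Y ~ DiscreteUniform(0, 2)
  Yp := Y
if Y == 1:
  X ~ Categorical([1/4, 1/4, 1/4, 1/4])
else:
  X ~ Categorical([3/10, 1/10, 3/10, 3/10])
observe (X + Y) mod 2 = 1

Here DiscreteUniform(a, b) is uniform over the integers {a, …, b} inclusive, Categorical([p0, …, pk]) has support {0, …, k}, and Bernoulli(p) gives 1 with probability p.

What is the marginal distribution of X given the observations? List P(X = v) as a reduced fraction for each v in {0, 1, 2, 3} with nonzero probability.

Enumerate traces; 18 have nonzero weight after conditioning:
  (Z=0, Y=0, X=1) weight 1/120
  (Z=0, Y=0, X=3) weight 1/40
  (Z=0, Y=1, X=0) weight 1/48
  (Z=0, Y=1, X=2) weight 1/48
  (Z=0, Y=2, X=1) weight 1/120
  (Z=0, Y=2, X=3) weight 1/40
  (Z=1, Y=0, X=1) weight 3/200
  (Z=1, Y=0, X=3) weight 9/200
  … 10 more
Group by X:
  weight(X=0) = 43/480
  weight(X=1) = 77/1200
  weight(X=2) = 43/480
  weight(X=3) = 77/400
Total weight = 43/480 + 77/1200 + 43/480 + 77/400 = 523/1200
P(X=0 | obs) = 43/480 / 523/1200 = 215/1046
P(X=1 | obs) = 77/1200 / 523/1200 = 77/523
P(X=2 | obs) = 43/480 / 523/1200 = 215/1046
P(X=3 | obs) = 77/400 / 523/1200 = 231/523

P(X=0) = 215/1046, P(X=1) = 77/523, P(X=2) = 215/1046, P(X=3) = 231/523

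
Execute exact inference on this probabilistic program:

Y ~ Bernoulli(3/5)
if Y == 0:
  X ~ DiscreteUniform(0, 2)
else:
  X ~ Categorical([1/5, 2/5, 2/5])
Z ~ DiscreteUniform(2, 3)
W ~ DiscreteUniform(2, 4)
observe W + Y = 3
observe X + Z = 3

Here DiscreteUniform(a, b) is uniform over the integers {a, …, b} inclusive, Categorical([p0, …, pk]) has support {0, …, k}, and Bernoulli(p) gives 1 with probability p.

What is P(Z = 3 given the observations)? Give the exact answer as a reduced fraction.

P(Z = 3 | obs) = 19/47

Enumerate traces; 4 have nonzero weight after conditioning:
  (Y=0, X=0, Z=3, W=3) weight 1/45
  (Y=0, X=1, Z=2, W=3) weight 1/45
  (Y=1, X=0, Z=3, W=2) weight 1/50
  (Y=1, X=1, Z=2, W=2) weight 1/25
Group by Z:
  weight(Z=2) = 14/225
  weight(Z=3) = 19/450
Total weight = 14/225 + 19/450 = 47/450
P(Z=2 | obs) = 14/225 / 47/450 = 28/47
P(Z=3 | obs) = 19/450 / 47/450 = 19/47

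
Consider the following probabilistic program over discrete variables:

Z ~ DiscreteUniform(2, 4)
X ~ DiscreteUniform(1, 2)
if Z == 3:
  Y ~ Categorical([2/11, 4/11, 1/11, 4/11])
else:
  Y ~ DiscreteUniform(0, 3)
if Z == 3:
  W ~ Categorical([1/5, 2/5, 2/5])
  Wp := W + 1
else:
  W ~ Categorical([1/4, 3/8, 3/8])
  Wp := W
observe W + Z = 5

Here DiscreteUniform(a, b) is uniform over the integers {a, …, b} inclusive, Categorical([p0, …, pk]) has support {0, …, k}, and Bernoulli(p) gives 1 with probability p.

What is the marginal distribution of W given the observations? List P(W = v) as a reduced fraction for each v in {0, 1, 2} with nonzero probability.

P(W=1) = 15/31, P(W=2) = 16/31

Enumerate traces; 16 have nonzero weight after conditioning:
  (Z=3, X=1, Y=0, W=2) weight 2/165
  (Z=3, X=1, Y=1, W=2) weight 4/165
  (Z=3, X=1, Y=2, W=2) weight 1/165
  (Z=3, X=1, Y=3, W=2) weight 4/165
  (Z=3, X=2, Y=0, W=2) weight 2/165
  (Z=3, X=2, Y=1, W=2) weight 4/165
  (Z=3, X=2, Y=2, W=2) weight 1/165
  (Z=3, X=2, Y=3, W=2) weight 4/165
  (Z=4, X=1, Y=0, W=1) weight 1/64
  … 7 more
Group by W:
  weight(W=1) = 1/8
  weight(W=2) = 2/15
Total weight = 1/8 + 2/15 = 31/120
P(W=1 | obs) = 1/8 / 31/120 = 15/31
P(W=2 | obs) = 2/15 / 31/120 = 16/31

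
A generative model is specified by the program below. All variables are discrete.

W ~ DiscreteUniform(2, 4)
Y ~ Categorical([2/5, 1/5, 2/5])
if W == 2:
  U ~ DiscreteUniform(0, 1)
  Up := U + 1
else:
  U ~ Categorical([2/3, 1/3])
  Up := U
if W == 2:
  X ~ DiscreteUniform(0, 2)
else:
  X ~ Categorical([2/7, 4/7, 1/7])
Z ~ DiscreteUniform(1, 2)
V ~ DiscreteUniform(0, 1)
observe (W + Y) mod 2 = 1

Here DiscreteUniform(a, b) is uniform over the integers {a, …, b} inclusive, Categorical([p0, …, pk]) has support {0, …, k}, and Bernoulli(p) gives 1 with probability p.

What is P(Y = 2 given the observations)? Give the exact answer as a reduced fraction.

Enumerate traces; 96 have nonzero weight after conditioning:
  (W=2, Y=1, U=0, X=0, Z=1, V=0) weight 1/360
  (W=2, Y=1, U=0, X=0, Z=1, V=1) weight 1/360
  (W=2, Y=1, U=0, X=0, Z=2, V=0) weight 1/360
  (W=2, Y=1, U=0, X=0, Z=2, V=1) weight 1/360
  (W=2, Y=1, U=0, X=1, Z=1, V=0) weight 1/360
  (W=2, Y=1, U=0, X=1, Z=1, V=1) weight 1/360
  (W=2, Y=1, U=0, X=1, Z=2, V=0) weight 1/360
  (W=2, Y=1, U=0, X=1, Z=2, V=1) weight 1/360
  (W=3, Y=0, U=0, X=0, Z=1, V=0) weight 2/315
  (W=3, Y=2, U=0, X=0, Z=1, V=0) weight 2/315
  … 86 more
Group by Y:
  weight(Y=0) = 2/15
  weight(Y=1) = 2/15
  weight(Y=2) = 2/15
Total weight = 2/15 + 2/15 + 2/15 = 2/5
P(Y=0 | obs) = 2/15 / 2/5 = 1/3
P(Y=1 | obs) = 2/15 / 2/5 = 1/3
P(Y=2 | obs) = 2/15 / 2/5 = 1/3

P(Y = 2 | obs) = 1/3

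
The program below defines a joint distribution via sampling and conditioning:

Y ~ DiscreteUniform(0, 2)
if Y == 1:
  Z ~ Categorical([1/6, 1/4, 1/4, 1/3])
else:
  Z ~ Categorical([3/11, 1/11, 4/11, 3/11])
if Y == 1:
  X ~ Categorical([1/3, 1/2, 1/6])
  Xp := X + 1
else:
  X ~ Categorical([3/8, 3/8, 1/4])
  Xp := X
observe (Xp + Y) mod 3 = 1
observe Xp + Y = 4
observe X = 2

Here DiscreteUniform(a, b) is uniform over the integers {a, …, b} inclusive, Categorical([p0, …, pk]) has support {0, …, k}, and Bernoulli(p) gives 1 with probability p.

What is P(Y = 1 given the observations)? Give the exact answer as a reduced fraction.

Enumerate traces; 8 have nonzero weight after conditioning:
  (Y=1, Z=0, X=2) weight 1/108
  (Y=1, Z=1, X=2) weight 1/72
  (Y=1, Z=2, X=2) weight 1/72
  (Y=1, Z=3, X=2) weight 1/54
  (Y=2, Z=0, X=2) weight 1/44
  (Y=2, Z=1, X=2) weight 1/132
  (Y=2, Z=2, X=2) weight 1/33
  (Y=2, Z=3, X=2) weight 1/44
Group by Y:
  weight(Y=1) = 1/18
  weight(Y=2) = 1/12
Total weight = 1/18 + 1/12 = 5/36
P(Y=1 | obs) = 1/18 / 5/36 = 2/5
P(Y=2 | obs) = 1/12 / 5/36 = 3/5

P(Y = 1 | obs) = 2/5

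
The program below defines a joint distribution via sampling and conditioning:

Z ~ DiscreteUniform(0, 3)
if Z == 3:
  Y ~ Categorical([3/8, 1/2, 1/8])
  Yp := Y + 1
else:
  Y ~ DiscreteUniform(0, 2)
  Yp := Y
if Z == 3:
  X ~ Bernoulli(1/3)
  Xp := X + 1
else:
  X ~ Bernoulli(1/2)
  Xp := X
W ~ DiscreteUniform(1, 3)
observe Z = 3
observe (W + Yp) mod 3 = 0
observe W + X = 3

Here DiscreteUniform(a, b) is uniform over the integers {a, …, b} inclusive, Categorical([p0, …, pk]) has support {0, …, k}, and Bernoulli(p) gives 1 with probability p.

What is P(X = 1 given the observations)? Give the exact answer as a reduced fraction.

Enumerate traces; 2 have nonzero weight after conditioning:
  (Z=3, Y=0, X=1, W=2) weight 1/96
  (Z=3, Y=2, X=0, W=3) weight 1/144
Group by X:
  weight(X=0) = 1/144
  weight(X=1) = 1/96
Total weight = 1/144 + 1/96 = 5/288
P(X=0 | obs) = 1/144 / 5/288 = 2/5
P(X=1 | obs) = 1/96 / 5/288 = 3/5

P(X = 1 | obs) = 3/5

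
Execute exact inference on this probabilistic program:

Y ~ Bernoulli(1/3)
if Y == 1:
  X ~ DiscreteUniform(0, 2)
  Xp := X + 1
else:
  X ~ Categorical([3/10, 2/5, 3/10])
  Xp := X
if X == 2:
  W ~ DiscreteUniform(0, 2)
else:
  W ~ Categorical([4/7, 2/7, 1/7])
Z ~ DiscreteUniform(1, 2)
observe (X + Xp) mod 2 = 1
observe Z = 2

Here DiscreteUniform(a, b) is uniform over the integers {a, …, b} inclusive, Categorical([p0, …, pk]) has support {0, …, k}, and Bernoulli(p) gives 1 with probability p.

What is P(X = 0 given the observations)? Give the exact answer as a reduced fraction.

P(X = 0 | obs) = 1/3

Enumerate traces; 9 have nonzero weight after conditioning:
  (Y=1, X=0, W=0, Z=2) weight 2/63
  (Y=1, X=0, W=1, Z=2) weight 1/63
  (Y=1, X=0, W=2, Z=2) weight 1/126
  (Y=1, X=1, W=0, Z=2) weight 2/63
  (Y=1, X=1, W=1, Z=2) weight 1/63
  (Y=1, X=1, W=2, Z=2) weight 1/126
  (Y=1, X=2, W=0, Z=2) weight 1/54
  (Y=1, X=2, W=1, Z=2) weight 1/54
  … 1 more
Group by X:
  weight(X=0) = 1/18
  weight(X=1) = 1/18
  weight(X=2) = 1/18
Total weight = 1/18 + 1/18 + 1/18 = 1/6
P(X=0 | obs) = 1/18 / 1/6 = 1/3
P(X=1 | obs) = 1/18 / 1/6 = 1/3
P(X=2 | obs) = 1/18 / 1/6 = 1/3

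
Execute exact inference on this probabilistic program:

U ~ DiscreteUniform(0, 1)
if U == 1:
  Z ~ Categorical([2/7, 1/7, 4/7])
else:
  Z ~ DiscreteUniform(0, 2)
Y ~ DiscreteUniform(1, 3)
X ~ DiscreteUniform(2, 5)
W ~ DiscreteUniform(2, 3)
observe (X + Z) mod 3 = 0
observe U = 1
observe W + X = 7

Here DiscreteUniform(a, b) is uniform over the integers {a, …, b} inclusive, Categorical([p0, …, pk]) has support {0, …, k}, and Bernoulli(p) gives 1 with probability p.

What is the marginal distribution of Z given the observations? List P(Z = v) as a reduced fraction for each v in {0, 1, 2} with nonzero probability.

P(Z=1) = 1/5, P(Z=2) = 4/5

Enumerate traces; 6 have nonzero weight after conditioning:
  (U=1, Z=1, Y=1, X=5, W=2) weight 1/336
  (U=1, Z=1, Y=2, X=5, W=2) weight 1/336
  (U=1, Z=1, Y=3, X=5, W=2) weight 1/336
  (U=1, Z=2, Y=1, X=4, W=3) weight 1/84
  (U=1, Z=2, Y=2, X=4, W=3) weight 1/84
  (U=1, Z=2, Y=3, X=4, W=3) weight 1/84
Group by Z:
  weight(Z=1) = 1/112
  weight(Z=2) = 1/28
Total weight = 1/112 + 1/28 = 5/112
P(Z=1 | obs) = 1/112 / 5/112 = 1/5
P(Z=2 | obs) = 1/28 / 5/112 = 4/5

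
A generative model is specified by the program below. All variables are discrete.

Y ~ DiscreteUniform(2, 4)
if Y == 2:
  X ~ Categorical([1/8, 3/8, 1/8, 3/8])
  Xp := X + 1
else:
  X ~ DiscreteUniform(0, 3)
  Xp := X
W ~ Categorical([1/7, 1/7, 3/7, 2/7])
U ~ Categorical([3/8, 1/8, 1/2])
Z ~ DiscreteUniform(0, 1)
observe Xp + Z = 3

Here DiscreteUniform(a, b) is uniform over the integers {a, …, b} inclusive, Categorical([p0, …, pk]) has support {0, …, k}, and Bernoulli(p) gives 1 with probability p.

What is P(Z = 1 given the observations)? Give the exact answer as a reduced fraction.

Enumerate traces; 72 have nonzero weight after conditioning:
  (Y=2, X=1, W=0, U=0, Z=1) weight 3/896
  (Y=2, X=1, W=0, U=1, Z=1) weight 1/896
  (Y=2, X=1, W=0, U=2, Z=1) weight 1/224
  (Y=2, X=1, W=1, U=0, Z=1) weight 3/896
  (Y=2, X=1, W=1, U=1, Z=1) weight 1/896
  (Y=2, X=1, W=1, U=2, Z=1) weight 1/224
  (Y=2, X=1, W=2, U=0, Z=1) weight 9/896
  (Y=2, X=1, W=2, U=1, Z=1) weight 3/896
  (Y=2, X=2, W=0, U=0, Z=0) weight 1/896
  … 63 more
Group by Z:
  weight(Z=0) = 5/48
  weight(Z=1) = 7/48
Total weight = 5/48 + 7/48 = 1/4
P(Z=0 | obs) = 5/48 / 1/4 = 5/12
P(Z=1 | obs) = 7/48 / 1/4 = 7/12

P(Z = 1 | obs) = 7/12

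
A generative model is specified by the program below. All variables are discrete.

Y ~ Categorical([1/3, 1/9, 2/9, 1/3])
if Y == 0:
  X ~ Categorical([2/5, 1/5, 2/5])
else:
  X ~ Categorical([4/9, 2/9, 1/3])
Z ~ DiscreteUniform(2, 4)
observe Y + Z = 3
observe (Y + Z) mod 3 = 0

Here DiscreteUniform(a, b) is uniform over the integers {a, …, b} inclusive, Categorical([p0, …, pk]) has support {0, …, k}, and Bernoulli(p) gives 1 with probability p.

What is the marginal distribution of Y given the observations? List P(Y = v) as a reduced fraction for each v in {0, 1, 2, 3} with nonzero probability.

Enumerate traces; 6 have nonzero weight after conditioning:
  (Y=0, X=0, Z=3) weight 2/45
  (Y=0, X=1, Z=3) weight 1/45
  (Y=0, X=2, Z=3) weight 2/45
  (Y=1, X=0, Z=2) weight 4/243
  (Y=1, X=1, Z=2) weight 2/243
  (Y=1, X=2, Z=2) weight 1/81
Group by Y:
  weight(Y=0) = 1/9
  weight(Y=1) = 1/27
Total weight = 1/9 + 1/27 = 4/27
P(Y=0 | obs) = 1/9 / 4/27 = 3/4
P(Y=1 | obs) = 1/27 / 4/27 = 1/4

P(Y=0) = 3/4, P(Y=1) = 1/4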